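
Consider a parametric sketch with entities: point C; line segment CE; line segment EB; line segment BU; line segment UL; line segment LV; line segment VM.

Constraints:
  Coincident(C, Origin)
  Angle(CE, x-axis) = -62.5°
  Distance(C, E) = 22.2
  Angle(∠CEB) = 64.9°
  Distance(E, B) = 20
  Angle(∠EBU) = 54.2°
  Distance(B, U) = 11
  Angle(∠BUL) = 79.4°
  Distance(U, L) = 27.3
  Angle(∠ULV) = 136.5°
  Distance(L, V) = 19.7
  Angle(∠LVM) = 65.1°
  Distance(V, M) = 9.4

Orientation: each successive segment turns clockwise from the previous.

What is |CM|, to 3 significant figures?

47.1

∠ULV = 136.5° gives LV at -87.5° from the x-axis; with |LV| = 19.7, V = (16.8, -50.0). ∠LVM = 65.1° gives VM at 158° from the x-axis; with |VM| = 9.4, M = (8.13, -46.4). Then |CM| = |M − C| = 47.1.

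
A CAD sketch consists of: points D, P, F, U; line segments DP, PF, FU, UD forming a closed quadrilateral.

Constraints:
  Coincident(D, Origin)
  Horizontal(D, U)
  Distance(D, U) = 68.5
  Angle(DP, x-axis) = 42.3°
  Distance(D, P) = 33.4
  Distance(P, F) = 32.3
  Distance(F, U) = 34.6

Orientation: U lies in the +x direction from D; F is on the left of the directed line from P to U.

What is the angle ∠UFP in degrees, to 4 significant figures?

94.70°

Checks: |PF| = 32.30 ✓; |FU| = 34.60 ✓.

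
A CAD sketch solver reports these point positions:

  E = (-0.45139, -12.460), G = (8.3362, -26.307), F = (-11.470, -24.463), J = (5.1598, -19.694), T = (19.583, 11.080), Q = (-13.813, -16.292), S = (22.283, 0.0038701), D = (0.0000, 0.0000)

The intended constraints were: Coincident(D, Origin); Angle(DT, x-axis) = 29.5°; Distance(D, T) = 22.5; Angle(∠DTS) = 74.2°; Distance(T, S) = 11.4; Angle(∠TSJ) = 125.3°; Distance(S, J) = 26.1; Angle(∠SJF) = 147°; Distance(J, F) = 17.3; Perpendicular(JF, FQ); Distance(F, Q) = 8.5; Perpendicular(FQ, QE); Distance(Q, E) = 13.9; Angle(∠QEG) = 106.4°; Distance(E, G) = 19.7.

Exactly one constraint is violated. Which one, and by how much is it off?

Distance(E, G) = 19.7 — off by 3.30.

D = (0.00, 0.00) ✓; DT at 29.50° ✓; |DT| = 22.50 ✓; ∠DTS = 74.20° ✓; |TS| = 11.40 ✓; ∠TSJ = 125.3° ✓; |SJ| = 26.10 ✓; ∠SJF = 147.0° ✓; |JF| = 17.30 ✓; ∠(JF, FQ) = 90.00° ✓; |FQ| = 8.500 ✓; ∠(FQ, QE) = 90.00° ✓; |QE| = 13.90 ✓; ∠QEG = 106.4° ✓; |EG| = 16.40 ✗.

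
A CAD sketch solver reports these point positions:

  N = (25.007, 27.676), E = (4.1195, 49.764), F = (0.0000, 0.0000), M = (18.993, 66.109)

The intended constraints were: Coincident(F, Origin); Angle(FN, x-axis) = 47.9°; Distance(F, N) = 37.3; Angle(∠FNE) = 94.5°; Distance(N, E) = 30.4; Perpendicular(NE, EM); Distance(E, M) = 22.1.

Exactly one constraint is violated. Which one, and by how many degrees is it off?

Perpendicular(NE, EM) — off by 4.30°.

F = (0.00, 0.00) ✓; FN at 47.90° ✓; |FN| = 37.30 ✓; ∠FNE = 94.50° ✓; |NE| = 30.40 ✓; ∠(NE, EM) = 85.70° ✗; |EM| = 22.10 ✓.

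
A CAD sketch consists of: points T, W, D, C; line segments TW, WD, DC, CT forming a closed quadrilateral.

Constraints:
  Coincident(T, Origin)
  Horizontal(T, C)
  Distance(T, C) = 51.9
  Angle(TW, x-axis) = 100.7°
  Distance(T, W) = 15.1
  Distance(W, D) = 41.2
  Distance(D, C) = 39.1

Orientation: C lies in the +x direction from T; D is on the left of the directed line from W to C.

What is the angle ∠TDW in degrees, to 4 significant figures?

17.43°

Checks: |TC| = 51.90 ✓; |TW| = 15.10 ✓; |WD| = 41.20 ✓; |DC| = 39.10 ✓.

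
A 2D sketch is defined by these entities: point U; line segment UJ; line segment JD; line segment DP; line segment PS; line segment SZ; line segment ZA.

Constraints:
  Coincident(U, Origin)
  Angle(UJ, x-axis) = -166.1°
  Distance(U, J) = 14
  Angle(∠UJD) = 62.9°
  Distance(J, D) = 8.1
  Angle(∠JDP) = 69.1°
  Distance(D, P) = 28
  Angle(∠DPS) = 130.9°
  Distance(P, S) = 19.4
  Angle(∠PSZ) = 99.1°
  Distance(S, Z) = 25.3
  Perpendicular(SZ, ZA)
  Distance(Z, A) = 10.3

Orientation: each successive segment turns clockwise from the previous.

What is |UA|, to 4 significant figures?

30.56

U is at the origin; UJ runs at -166.1° with length 14.0, so J = (-13.59, -3.363). ∠UJD = 62.9° gives JD at 76.80° from the x-axis; with |JD| = 8.1, D = (-11.74, 4.523). ∠JDP = 69.1° gives DP at -34.10° from the x-axis; with |DP| = 28.0, P = (11.45, -11.18). ∠DPS = 130.9° gives PS at -83.20° from the x-axis; with |PS| = 19.4, S = (13.74, -30.44). ∠PSZ = 99.1° gives SZ at -164.1° from the x-axis; with |SZ| = 25.3, Z = (-10.59, -37.37). SZ is perpendicular to ZA, so ZA runs at 105.9°; with |ZA| = 10.3, A = (-13.41, -27.46). Then |UA| = |A − U| = 30.56.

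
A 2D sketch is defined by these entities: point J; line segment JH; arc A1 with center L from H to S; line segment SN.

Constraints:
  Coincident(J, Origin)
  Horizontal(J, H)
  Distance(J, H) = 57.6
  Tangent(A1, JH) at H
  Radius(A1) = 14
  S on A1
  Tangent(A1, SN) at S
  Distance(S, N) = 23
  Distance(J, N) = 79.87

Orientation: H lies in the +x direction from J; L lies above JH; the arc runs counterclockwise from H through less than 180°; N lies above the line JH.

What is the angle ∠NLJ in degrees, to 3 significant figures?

132°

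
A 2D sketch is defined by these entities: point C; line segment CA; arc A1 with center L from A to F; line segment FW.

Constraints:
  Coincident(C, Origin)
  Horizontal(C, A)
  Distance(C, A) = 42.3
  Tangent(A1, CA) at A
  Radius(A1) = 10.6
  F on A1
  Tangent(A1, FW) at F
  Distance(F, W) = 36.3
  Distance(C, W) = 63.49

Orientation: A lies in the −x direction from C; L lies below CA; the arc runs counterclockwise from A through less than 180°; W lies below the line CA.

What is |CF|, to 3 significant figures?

54.2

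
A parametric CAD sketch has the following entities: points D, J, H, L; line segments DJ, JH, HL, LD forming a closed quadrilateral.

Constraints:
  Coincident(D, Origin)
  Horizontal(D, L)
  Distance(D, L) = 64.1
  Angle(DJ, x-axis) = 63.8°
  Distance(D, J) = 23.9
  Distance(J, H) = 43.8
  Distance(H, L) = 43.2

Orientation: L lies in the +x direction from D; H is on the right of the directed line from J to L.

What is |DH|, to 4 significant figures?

32.32

D is at the origin; D and L share the same y with |DL| = 64.1 and L in +x, so L = (64.1, 0). DJ runs at 63.8° with |DJ| = 23.9, so J = (10.55, 21.44). H is determined by |JH| = 43.8 and |HL| = 43.2 together: it lies at the intersection of circle(J, 43.8) and circle(L, 43.2). With |JL| = 57.68, the foot of the radical line on JL is 29.29 from J and the perpendicular offset is √(43.8² − 29.29²) = 32.56. Taking the right-of-JL solution: H = (25.64, -19.67).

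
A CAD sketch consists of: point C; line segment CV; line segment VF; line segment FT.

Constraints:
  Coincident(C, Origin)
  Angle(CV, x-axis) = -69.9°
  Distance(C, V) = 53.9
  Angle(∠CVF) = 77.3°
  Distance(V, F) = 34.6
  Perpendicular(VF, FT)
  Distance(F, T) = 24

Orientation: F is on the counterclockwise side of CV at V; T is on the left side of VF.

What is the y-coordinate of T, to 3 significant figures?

-11.7

∠CVF = 77.3°, so VF runs at -69.9° + (180° − 77.3°) = 32.8° from the x-axis; with |VF| = 34.6, F = V + 34.6·(cos 32.8°, sin 32.8°) = (47.6, -31.9). The perpendicularity gives FT at right angles to VF; with |FT| = 24.0 on the left of VF, T = F + 24.0·(-0.542, 0.841) = (34.6, -11.7). So T.y = -11.7.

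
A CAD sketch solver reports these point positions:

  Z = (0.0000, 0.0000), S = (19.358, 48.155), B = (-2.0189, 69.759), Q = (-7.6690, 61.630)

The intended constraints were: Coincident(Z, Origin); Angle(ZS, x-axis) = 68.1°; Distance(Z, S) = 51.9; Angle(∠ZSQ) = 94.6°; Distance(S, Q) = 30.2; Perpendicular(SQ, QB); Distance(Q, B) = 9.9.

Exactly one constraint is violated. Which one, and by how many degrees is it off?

Perpendicular(SQ, QB) — off by 8.30°.

Z = (0.00, 0.00) ✓; ZS at 68.10° ✓; |ZS| = 51.90 ✓; ∠ZSQ = 94.60° ✓; |SQ| = 30.20 ✓; ∠(SQ, QB) = 98.30° ✗; |QB| = 9.900 ✓.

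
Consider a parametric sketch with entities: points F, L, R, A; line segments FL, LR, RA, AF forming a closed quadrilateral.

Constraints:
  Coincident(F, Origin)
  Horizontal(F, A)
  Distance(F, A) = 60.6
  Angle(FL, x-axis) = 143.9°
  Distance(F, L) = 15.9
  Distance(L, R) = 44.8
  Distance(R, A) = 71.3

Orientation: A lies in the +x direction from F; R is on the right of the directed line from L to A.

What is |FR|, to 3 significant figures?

34.2

F is at the origin; FA is horizontal with |FA| = 60.6 and A in +x, so A = (60.6, 0). FL runs at 143.9° with |FL| = 15.9, so L = (-12.8, 9.37). R is determined by |LR| = 44.8 and |RA| = 71.3 together: it lies at the intersection of circle(L, 44.8) and circle(A, 71.3). With |LA| = 74.0, the foot of the radical line on LA is 16.2 from L and the perpendicular offset is √(44.8² − 16.2²) = 41.8. Taking the right-of-LA solution: R = (-2.02, -34.1).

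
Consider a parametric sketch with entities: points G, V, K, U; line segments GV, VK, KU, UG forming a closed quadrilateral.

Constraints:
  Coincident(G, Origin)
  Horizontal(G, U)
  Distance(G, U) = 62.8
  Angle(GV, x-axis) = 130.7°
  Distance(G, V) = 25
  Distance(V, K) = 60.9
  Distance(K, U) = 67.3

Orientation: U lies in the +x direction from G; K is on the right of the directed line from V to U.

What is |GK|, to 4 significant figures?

38.00

Checks: |VK| = 60.90 ✓; |KU| = 67.30 ✓.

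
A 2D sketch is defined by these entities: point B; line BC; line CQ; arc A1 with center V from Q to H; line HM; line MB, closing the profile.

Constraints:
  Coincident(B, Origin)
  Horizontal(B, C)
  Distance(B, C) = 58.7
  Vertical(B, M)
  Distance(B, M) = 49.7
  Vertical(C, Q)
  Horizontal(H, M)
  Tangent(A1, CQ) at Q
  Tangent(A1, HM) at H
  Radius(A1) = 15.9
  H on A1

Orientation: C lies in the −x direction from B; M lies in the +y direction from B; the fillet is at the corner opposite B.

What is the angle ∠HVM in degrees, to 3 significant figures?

69.6°

B is at the origin; BC is horizontal with |BC| = 58.7 and C on the −x side, so C = (-58.7, 0.00). B and M share the same x with |BM| = 49.7 and M on the +y side, so M = (0.00, 49.7). The virtual corner opposite B is at (-58.7, 49.7). A1 meets CQ tangentially, so VQ is at right angles to CQ and the tangent condition forces VH to be normal to HM, with radius 15.9, so the center V sits 15.9 in from both sides at V = (-42.8, 33.8). That places the tangent points at Q = (-58.7, 33.8) on CQ and H = (-42.8, 49.7) on HM. Then cos ∠HVM = VH·VM / (|VH||VM|), giving 69.6°.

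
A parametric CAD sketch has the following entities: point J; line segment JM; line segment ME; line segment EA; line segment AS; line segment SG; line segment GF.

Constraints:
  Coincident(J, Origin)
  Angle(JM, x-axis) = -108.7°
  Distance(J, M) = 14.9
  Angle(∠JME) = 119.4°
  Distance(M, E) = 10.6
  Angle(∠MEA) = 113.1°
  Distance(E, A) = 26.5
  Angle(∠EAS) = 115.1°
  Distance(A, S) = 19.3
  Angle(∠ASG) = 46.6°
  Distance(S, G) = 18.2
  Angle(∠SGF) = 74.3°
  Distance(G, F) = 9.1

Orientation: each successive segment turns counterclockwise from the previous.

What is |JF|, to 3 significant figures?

24.7

J is at the origin; JM runs at -108.7° with length 14.9, so M = (-4.78, -14.1). ∠JME = 119.4° gives ME at -48.1° from the x-axis; with |ME| = 10.6, E = (2.30, -22.0). ∠MEA = 113.1° gives EA at 18.8° from the x-axis; with |EA| = 26.5, A = (27.4, -13.5). ∠EAS = 115.1° gives AS at 83.7° from the x-axis; with |AS| = 19.3, S = (29.5, 5.72). ∠ASG = 46.6° gives SG at -143° from the x-axis; with |SG| = 18.2, G = (15.0, -5.26). ∠SGF = 74.3° gives GF at -37.2° from the x-axis; with |GF| = 9.1, F = (22.2, -10.8). Then |JF| = |F − J| = 24.7.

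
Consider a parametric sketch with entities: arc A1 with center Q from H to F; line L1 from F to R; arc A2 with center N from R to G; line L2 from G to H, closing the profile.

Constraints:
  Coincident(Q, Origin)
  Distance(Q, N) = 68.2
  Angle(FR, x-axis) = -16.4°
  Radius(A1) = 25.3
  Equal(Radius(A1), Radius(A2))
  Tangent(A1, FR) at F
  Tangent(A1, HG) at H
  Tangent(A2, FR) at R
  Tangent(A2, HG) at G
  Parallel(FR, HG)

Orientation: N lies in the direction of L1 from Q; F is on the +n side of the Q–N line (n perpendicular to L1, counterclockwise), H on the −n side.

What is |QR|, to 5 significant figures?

72.742

The slot axis is L1's direction at -16.4°, so u = (cos -16.4°, sin -16.4°) = (0.95931, -0.28234) and n = (−sin -16.4°, cos -16.4°) = (0.28234, 0.95931). Q is at the origin and N lies 68.2 along u from Q, so N = 68.2·u = (65.425, -19.256). Tangency of A1 to both parallel lines with radius 25.3 puts F and H at Q ± 25.3·n: F = (7.1432, 24.271), H = (-7.1432, -24.271). Equal radii place R and G the same way about N: R = N + 25.3·n = (72.568, 5.0150), G = N − 25.3·n = (58.282, -43.526). Then |QR| = |R − Q| = 72.742.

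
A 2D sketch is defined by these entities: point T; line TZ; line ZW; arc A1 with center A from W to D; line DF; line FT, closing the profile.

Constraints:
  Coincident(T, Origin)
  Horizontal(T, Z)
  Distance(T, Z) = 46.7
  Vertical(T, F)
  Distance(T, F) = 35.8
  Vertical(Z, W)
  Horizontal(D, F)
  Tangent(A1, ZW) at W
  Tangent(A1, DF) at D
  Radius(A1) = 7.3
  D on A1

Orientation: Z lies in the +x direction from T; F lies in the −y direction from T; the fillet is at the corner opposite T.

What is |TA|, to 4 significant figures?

48.63

TF is vertical with |TF| = 35.8 and F on the −y side, so F = (0.000, -35.80). The virtual corner opposite T is at (46.70, -35.80). Since A1 is tangent to ZW there, AW ⟂ ZW and tangency of A1 to DF means the radius AD is perpendicular to DF, with radius 7.3, so the center A sits 7.3 in from both sides at A = (39.40, -28.50). Then |TA| = |A − T| = 48.63.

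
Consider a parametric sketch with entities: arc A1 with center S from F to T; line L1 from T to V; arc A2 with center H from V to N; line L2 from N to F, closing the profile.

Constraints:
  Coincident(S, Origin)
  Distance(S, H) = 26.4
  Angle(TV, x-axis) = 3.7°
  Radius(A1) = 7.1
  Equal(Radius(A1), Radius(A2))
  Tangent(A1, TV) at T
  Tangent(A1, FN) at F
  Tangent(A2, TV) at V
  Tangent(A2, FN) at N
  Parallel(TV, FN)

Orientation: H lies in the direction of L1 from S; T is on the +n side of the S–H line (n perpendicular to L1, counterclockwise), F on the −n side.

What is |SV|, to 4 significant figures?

27.34

The slot axis is L1's direction at 3.7°, so u = (cos 3.7°, sin 3.7°) = (0.9979, 0.06453) and n = (−sin 3.7°, cos 3.7°) = (-0.06453, 0.9979). S is at the origin and H lies 26.4 along u from S, so H = 26.4·u = (26.34, 1.704). Tangency of A1 to both parallel lines with radius 7.1 puts T and F at S ± 7.1·n: T = (-0.4582, 7.085), F = (0.4582, -7.085). Equal radii place V and N the same way about H: V = H + 7.1·n = (25.89, 8.789), N = H − 7.1·n = (26.80, -5.382). Then |SV| = |V − S| = 27.34.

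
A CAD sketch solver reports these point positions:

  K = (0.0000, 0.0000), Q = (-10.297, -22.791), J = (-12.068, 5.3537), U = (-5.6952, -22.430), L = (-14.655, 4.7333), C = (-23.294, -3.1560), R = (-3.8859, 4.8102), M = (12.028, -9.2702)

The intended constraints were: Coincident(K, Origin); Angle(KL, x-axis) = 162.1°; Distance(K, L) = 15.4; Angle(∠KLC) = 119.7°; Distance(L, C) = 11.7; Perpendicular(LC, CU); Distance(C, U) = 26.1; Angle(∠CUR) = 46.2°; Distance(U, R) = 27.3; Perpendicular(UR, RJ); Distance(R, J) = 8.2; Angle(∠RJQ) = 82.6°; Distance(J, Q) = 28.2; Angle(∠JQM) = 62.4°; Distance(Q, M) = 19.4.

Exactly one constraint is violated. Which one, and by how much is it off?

Distance(Q, M) = 19.4 — off by 6.70.

K = (0.00, 0.00) ✓; KL at 162.1° ✓; |KL| = 15.40 ✓; ∠KLC = 119.7° ✓; |LC| = 11.70 ✓; ∠(LC, CU) = 90.00° ✓; |CU| = 26.10 ✓; ∠CUR = 46.20° ✓; |UR| = 27.30 ✓; ∠(UR, RJ) = 90.00° ✓; |RJ| = 8.200 ✓; ∠RJQ = 82.60° ✓; |JQ| = 28.20 ✓; ∠JQM = 62.40° ✓; |QM| = 26.10 ✗.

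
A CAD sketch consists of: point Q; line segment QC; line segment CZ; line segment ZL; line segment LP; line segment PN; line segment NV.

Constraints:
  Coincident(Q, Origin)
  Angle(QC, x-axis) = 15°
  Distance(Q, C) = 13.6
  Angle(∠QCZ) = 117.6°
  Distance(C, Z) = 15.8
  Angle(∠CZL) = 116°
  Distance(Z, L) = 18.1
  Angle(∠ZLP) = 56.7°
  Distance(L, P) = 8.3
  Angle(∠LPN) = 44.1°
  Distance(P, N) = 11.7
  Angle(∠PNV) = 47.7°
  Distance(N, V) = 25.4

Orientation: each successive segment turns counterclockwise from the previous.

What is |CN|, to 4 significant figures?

26.19

∠ZLP = 56.7° gives LP at -95.30° from the x-axis; with |LP| = 8.3, P = (1.671, 21.97). ∠LPN = 44.1° gives PN at 40.60° from the x-axis; with |PN| = 11.7, N = (10.55, 29.58). Then |CN| = |N − C| = 26.19.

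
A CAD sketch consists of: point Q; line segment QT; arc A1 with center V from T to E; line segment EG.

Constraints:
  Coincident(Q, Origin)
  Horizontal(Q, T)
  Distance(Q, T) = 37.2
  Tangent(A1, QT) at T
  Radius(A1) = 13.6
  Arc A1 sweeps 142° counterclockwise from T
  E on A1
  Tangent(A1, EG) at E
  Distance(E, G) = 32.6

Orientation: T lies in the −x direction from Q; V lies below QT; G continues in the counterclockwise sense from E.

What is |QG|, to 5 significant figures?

48.638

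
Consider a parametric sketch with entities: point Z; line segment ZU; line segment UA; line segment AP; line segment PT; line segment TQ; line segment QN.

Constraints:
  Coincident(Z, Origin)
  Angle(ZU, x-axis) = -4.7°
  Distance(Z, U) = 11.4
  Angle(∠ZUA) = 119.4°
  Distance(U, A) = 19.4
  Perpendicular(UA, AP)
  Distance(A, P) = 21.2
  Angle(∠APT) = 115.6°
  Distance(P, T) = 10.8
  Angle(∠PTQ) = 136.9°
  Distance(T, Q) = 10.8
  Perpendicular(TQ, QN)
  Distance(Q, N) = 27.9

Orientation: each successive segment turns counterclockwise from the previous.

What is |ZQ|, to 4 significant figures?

13.62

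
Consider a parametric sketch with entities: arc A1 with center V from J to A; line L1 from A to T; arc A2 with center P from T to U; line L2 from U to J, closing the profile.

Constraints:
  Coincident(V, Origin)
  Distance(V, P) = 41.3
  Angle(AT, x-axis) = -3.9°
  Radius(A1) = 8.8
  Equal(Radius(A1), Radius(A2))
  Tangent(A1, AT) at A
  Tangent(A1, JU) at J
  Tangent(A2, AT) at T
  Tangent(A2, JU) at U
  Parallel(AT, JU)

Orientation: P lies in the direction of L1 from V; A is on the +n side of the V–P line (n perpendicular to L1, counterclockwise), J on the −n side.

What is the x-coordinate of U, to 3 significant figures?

40.6

The slot axis is L1's direction at -3.9°, so u = (cos -3.9°, sin -3.9°) = (0.998, -0.0680) and n = (−sin -3.9°, cos -3.9°) = (0.0680, 0.998). V is at the origin and P lies 41.3 along u from V, so P = 41.3·u = (41.2, -2.81). Tangency of A1 to both parallel lines with radius 8.8 puts A and J at V ± 8.8·n: A = (0.599, 8.78), J = (-0.599, -8.78). Equal radii place T and U the same way about P: T = P + 8.8·n = (41.8, 5.97), U = P − 8.8·n = (40.6, -11.6). So U.x = 40.6.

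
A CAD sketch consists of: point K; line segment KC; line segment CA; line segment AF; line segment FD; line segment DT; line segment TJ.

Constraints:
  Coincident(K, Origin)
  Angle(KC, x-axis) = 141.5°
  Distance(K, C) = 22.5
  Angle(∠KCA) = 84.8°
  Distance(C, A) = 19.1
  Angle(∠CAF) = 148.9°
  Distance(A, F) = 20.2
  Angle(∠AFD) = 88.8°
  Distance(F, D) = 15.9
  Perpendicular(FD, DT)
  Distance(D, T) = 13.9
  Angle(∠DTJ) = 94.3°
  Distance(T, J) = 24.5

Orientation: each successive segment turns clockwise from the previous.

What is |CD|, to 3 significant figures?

36.7

K is at the origin; KC runs at 141.5° with length 22.5, so C = (-17.6, 14.0). ∠KCA = 84.8° gives CA at 46.3° from the x-axis; with |CA| = 19.1, A = (-4.41, 27.8). ∠CAF = 148.9° gives AF at 15.2° from the x-axis; with |AF| = 20.2, F = (15.1, 33.1). ∠AFD = 88.8° gives FD at -76.0° from the x-axis; with |FD| = 15.9, D = (18.9, 17.7). Then |CD| = |D − C| = 36.7.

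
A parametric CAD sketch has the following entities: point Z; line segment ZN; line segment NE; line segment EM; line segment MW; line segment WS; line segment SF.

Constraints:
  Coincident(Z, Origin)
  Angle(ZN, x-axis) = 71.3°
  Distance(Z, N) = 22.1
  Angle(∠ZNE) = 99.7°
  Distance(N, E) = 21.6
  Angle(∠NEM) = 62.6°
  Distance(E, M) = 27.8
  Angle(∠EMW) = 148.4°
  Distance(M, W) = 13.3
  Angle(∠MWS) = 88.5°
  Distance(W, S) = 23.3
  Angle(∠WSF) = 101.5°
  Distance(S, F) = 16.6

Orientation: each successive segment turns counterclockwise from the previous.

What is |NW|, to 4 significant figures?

31.64

Z is at the origin; ZN runs at 71.3° with length 22.1, so N = (7.086, 20.93). ∠ZNE = 99.7° gives NE at 151.6° from the x-axis; with |NE| = 21.6, E = (-11.91, 31.21). ∠NEM = 62.6° gives EM at -91.00° from the x-axis; with |EM| = 27.8, M = (-12.40, 3.411). ∠EMW = 148.4° gives MW at -59.40° from the x-axis; with |MW| = 13.3, W = (-5.630, -8.037). Then |NW| = |W − N| = 31.64.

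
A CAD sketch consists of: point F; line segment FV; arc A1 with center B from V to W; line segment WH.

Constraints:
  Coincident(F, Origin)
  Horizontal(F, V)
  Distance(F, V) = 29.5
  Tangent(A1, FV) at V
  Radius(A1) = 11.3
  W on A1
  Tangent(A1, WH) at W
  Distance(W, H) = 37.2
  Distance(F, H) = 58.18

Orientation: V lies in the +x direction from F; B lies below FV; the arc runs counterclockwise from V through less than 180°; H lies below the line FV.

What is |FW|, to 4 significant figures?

23.69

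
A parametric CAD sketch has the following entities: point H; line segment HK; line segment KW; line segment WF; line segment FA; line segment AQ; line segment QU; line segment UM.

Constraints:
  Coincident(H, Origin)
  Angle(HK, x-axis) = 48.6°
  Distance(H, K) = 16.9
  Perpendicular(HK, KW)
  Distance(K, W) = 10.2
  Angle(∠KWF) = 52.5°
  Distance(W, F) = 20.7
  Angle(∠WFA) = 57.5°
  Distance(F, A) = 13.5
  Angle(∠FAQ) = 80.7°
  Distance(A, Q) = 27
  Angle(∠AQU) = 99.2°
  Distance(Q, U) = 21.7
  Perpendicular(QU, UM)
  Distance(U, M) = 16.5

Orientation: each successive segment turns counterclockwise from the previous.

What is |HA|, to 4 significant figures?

14.92

H is at the origin; HK runs at 48.6° with length 16.9, so K = (11.18, 12.68). The perpendicularity gives KW at right angles to HK, so KW runs at 138.6°; with |KW| = 10.2, W = (3.525, 19.42). ∠KWF = 52.5° gives WF at -93.90° from the x-axis; with |WF| = 20.7, F = (2.117, -1.230). ∠WFA = 57.5° gives FA at 28.60° from the x-axis; with |FA| = 13.5, A = (13.97, 5.233). Then |HA| = |A − H| = 14.92.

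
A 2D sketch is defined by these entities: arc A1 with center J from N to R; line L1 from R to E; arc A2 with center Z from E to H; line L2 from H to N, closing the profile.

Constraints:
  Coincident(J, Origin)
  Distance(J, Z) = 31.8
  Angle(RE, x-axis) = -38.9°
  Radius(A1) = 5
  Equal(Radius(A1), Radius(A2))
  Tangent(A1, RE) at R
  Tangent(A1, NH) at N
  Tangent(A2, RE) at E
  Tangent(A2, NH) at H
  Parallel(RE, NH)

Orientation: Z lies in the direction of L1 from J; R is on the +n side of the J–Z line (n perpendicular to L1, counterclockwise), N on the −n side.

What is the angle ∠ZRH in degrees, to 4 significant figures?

8.521°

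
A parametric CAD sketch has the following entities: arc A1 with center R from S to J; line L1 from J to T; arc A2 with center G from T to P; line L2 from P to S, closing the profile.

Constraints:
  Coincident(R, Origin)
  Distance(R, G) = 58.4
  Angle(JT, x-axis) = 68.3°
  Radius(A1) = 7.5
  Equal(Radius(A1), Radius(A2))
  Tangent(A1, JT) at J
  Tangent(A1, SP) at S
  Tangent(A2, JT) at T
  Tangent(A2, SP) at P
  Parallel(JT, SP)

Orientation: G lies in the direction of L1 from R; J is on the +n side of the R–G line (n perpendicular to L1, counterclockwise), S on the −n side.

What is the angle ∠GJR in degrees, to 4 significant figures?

82.68°

The slot axis is L1's direction at 68.3°, so u = (cos 68.3°, sin 68.3°) = (0.3697, 0.9291) and n = (−sin 68.3°, cos 68.3°) = (-0.9291, 0.3697). R is at the origin and G lies 58.4 along u from R, so G = 58.4·u = (21.59, 54.26). Tangency of A1 to both parallel lines with radius 7.5 puts J and S at R ± 7.5·n: J = (-6.968, 2.773), S = (6.968, -2.773). Then cos ∠GJR = JG·JR / (|JG||JR|), giving 82.68°.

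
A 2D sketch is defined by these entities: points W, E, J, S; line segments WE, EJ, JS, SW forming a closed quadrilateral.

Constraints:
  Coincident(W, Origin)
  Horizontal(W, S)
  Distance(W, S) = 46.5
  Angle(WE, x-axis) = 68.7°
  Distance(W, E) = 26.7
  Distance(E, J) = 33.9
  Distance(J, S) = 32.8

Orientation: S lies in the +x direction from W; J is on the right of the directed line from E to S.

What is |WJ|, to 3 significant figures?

17.2

Checks: |EJ| = 33.90 ✓; |JS| = 32.80 ✓.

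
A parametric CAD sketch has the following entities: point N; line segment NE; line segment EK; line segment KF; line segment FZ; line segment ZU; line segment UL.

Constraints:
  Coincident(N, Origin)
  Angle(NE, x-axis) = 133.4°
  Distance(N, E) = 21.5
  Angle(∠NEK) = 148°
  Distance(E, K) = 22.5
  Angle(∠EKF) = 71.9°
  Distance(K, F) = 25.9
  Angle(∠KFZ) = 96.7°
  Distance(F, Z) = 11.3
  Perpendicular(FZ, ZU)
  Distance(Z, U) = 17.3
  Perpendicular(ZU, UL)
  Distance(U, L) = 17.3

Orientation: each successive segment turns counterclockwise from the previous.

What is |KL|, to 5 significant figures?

8.9341

N is at the origin; NE runs at 133.4° with length 21.5, so E = (-14.772, 15.621). ∠NEK = 148.0° gives EK at 165.40° from the x-axis; with |EK| = 22.5, K = (-36.546, 21.293). ∠EKF = 71.9° gives KF at -86.500° from the x-axis; with |KF| = 25.9, F = (-34.965, -4.5588). ∠KFZ = 96.7° gives FZ at -3.2000° from the x-axis; with |FZ| = 11.3, Z = (-23.682, -5.1896). The perpendicularity gives ZU at right angles to FZ, so ZU runs at 86.800°; with |ZU| = 17.3, U = (-22.717, 12.083). The perpendicularity gives UL at right angles to ZU, so UL runs at 176.80°; with |UL| = 17.3, L = (-39.990, 13.049). Then |KL| = |L − K| = 8.9341.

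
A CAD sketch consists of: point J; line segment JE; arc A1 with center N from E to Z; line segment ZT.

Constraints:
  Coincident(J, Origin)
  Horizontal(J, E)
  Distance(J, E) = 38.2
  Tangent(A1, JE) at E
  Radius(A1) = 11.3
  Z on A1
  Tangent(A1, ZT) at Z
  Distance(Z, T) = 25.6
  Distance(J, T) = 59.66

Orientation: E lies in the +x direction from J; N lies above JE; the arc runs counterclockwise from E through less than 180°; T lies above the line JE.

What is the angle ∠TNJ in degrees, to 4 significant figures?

122.2°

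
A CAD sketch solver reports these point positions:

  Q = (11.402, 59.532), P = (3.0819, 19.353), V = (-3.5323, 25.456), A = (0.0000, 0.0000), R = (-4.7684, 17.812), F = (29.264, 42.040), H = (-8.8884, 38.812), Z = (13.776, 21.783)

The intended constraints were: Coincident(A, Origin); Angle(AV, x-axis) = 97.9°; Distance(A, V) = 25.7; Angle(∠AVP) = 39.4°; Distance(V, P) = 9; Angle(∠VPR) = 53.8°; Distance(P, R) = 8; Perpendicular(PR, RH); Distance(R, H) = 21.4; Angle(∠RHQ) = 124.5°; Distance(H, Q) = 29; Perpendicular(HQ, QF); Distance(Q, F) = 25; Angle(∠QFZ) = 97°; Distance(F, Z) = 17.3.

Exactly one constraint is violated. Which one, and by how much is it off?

Distance(F, Z) = 17.3 — off by 8.20.

A = (0.00, 0.00) ✓; AV at 97.90° ✓; |AV| = 25.70 ✓; ∠AVP = 39.40° ✓; |VP| = 9.000 ✓; ∠VPR = 53.80° ✓; |PR| = 8.000 ✓; ∠(PR, RH) = 90.01° ✓; |RH| = 21.40 ✓; ∠RHQ = 124.5° ✓; |HQ| = 29.00 ✓; ∠(HQ, QF) = 90.00° ✓; |QF| = 25.00 ✓; ∠QFZ = 97.00° ✓; |FZ| = 25.50 ✗.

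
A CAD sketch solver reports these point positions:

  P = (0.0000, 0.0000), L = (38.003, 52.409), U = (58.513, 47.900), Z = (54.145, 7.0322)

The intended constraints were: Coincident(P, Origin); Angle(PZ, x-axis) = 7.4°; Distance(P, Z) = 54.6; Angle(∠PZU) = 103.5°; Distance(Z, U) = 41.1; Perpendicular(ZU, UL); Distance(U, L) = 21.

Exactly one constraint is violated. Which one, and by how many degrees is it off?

Perpendicular(ZU, UL) — off by 6.30°.

P = (0.00, 0.00) ✓; PZ at 7.400° ✓; |PZ| = 54.60 ✓; ∠PZU = 103.5° ✓; |ZU| = 41.10 ✓; ∠(ZU, UL) = 83.70° ✗; |UL| = 21.00 ✓.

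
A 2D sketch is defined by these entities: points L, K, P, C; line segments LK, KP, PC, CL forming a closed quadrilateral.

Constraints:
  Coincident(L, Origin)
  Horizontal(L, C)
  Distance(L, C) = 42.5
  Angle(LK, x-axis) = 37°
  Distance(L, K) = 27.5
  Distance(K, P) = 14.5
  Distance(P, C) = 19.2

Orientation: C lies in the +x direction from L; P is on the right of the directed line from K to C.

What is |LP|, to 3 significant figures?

23.5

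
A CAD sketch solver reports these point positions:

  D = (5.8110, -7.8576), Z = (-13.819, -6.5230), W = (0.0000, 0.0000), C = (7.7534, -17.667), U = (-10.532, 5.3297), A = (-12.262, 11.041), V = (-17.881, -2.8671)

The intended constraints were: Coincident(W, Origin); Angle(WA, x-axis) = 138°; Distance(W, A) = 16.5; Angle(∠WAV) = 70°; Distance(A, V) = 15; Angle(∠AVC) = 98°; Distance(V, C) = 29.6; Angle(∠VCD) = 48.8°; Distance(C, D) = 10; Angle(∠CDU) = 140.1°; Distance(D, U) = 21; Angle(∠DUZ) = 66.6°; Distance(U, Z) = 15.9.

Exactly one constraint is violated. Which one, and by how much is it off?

Distance(U, Z) = 15.9 — off by 3.60.

W = (0.00, 0.00) ✓; WA at 138.0° ✓; |WA| = 16.50 ✓; ∠WAV = 70.00° ✓; |AV| = 15.00 ✓; ∠AVC = 98.00° ✓; |VC| = 29.60 ✓; ∠VCD = 48.80° ✓; |CD| = 10.00 ✓; ∠CDU = 140.1° ✓; |DU| = 21.00 ✓; ∠DUZ = 66.60° ✓; |UZ| = 12.30 ✗.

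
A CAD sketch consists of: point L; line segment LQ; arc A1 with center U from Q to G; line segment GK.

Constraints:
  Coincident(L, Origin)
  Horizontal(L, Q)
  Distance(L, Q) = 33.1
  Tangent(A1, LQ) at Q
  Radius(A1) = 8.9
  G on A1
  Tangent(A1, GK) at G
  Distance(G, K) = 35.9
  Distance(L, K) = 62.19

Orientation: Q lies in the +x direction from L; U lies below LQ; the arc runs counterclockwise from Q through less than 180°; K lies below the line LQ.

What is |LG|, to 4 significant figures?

28.74

Checks: |UG| = 8.900 ✓; ∠(UG, GK) = 90.00° ✓; |GK| = 35.90 ✓; |LK| = 62.19 ✓.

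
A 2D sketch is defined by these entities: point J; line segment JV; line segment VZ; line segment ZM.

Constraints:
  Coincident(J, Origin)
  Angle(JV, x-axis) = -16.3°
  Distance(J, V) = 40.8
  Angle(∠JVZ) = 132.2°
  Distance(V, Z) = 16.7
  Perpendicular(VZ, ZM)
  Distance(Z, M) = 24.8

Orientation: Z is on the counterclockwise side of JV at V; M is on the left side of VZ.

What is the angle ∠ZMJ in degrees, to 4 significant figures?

97.01°

J is at the origin; JV runs at -16.3° with length 40.8, so V = 40.8·(cos -16.3°, sin -16.3°) = (39.16, -11.45). ∠JVZ = 132.2°, so VZ runs at -16.3° + (180° − 132.2°) = 31.50° from the x-axis; with |VZ| = 16.7, Z = V + 16.7·(cos 31.50°, sin 31.50°) = (53.40, -2.725). The perpendicularity gives ZM at right angles to VZ; with |ZM| = 24.8 on the left of VZ, M = Z + 24.8·(-0.5225, 0.8526) = (40.44, 18.42). Then cos ∠ZMJ = MZ·MJ / (|MZ||MJ|), giving 97.01°.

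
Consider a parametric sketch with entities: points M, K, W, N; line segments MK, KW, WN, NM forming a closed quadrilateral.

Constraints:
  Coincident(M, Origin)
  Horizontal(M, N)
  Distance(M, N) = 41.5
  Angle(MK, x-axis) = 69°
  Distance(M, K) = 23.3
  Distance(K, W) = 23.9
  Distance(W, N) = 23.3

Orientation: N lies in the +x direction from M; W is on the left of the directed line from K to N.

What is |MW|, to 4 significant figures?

38.69

Checks: |KW| = 23.90 ✓; |WN| = 23.30 ✓.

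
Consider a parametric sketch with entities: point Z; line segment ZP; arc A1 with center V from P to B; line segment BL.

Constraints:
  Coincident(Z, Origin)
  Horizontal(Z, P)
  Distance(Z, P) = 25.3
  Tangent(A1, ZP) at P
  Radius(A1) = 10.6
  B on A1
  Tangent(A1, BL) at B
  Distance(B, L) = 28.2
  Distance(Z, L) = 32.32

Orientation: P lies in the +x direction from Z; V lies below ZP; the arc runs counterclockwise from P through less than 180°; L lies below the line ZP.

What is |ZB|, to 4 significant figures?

16.84

Checks: |VB| = 10.60 ✓; ∠(VB, BL) = 90.00° ✓; |BL| = 28.20 ✓; |ZL| = 32.32 ✓.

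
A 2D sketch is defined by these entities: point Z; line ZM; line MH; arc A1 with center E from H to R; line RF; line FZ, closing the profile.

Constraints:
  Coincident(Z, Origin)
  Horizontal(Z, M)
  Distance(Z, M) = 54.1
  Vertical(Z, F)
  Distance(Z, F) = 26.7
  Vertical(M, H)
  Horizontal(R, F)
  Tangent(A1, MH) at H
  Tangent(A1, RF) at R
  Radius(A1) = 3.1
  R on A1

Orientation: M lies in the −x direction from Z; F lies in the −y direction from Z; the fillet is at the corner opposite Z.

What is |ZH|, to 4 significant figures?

59.02

Z is at the origin; Z and M share the same y with |ZM| = 54.1 and M on the −x side, so M = (-54.10, 0.000). ZF is vertical with |ZF| = 26.7 and F on the −y side, so F = (0.000, -26.70). The virtual corner opposite Z is at (-54.10, -26.70). Since A1 is tangent to MH there, EH ⟂ MH and since A1 is tangent to RF there, ER ⟂ RF, with radius 3.1, so the center E sits 3.1 in from both sides at E = (-51.00, -23.60). That places the tangent points at H = (-54.10, -23.60) on MH and R = (-51.00, -26.70) on RF. Then |ZH| = |H − Z| = 59.02.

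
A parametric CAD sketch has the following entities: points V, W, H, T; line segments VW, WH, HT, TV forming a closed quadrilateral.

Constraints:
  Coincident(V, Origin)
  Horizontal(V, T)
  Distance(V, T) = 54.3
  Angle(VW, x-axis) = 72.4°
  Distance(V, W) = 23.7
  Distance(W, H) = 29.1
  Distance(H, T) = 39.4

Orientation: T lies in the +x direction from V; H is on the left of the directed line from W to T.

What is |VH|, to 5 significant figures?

47.950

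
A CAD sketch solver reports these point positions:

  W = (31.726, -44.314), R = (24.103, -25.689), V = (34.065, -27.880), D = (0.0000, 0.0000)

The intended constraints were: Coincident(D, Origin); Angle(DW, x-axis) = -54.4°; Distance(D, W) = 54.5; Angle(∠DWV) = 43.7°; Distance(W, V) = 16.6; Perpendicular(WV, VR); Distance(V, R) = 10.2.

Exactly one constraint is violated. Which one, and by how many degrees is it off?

Perpendicular(WV, VR) — off by 4.30°.

D = (0.00, 0.00) ✓; DW at -54.40° ✓; |DW| = 54.50 ✓; ∠DWV = 43.70° ✓; |WV| = 16.60 ✓; ∠(WV, VR) = 85.70° ✗; |VR| = 10.20 ✓.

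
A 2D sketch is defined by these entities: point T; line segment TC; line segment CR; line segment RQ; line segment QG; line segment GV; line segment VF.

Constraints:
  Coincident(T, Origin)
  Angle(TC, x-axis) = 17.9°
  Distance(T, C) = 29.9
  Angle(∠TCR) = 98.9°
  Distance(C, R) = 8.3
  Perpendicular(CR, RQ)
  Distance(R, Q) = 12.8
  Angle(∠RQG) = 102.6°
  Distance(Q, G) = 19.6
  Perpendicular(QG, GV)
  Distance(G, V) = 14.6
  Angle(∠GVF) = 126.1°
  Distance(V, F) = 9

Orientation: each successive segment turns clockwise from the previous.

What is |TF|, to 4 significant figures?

33.65

The perpendicularity gives GV at right angles to QG, so GV runs at 39.40°; with |GV| = 14.6, V = (19.61, 20.42). ∠GVF = 126.1° gives VF at -14.50° from the x-axis; with |VF| = 9.0, F = (28.32, 18.17). Then |TF| = |F − T| = 33.65.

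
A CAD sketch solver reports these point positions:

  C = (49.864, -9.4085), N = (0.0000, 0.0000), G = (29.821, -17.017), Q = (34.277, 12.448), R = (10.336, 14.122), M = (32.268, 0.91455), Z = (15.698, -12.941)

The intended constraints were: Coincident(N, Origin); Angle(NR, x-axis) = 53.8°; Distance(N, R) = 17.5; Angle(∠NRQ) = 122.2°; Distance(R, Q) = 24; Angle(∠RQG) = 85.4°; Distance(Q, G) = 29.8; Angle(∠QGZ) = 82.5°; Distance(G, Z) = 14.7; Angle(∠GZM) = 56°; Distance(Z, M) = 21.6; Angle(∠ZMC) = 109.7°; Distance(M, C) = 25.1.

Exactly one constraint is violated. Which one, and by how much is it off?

Distance(M, C) = 25.1 — off by 4.70.

N = (0.00, 0.00) ✓; NR at 53.80° ✓; |NR| = 17.50 ✓; ∠NRQ = 122.2° ✓; |RQ| = 24.00 ✓; ∠RQG = 85.40° ✓; |QG| = 29.80 ✓; ∠QGZ = 82.50° ✓; |GZ| = 14.70 ✓; ∠GZM = 56.00° ✓; |ZM| = 21.60 ✓; ∠ZMC = 109.7° ✓; |MC| = 20.40 ✗.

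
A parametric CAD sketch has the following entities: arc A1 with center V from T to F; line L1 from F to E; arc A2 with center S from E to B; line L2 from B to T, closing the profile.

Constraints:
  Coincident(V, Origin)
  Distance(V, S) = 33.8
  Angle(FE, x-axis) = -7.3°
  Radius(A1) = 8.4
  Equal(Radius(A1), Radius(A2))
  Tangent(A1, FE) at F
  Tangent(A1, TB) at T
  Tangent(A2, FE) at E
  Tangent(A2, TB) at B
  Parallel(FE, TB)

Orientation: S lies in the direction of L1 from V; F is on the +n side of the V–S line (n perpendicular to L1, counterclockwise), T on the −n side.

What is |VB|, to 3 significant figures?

34.8

The slot axis is L1's direction at -7.3°, so u = (cos -7.3°, sin -7.3°) = (0.992, -0.127) and n = (−sin -7.3°, cos -7.3°) = (0.127, 0.992). V is at the origin and S lies 33.8 along u from V, so S = 33.8·u = (33.5, -4.29). Tangency of A1 to both parallel lines with radius 8.4 puts F and T at V ± 8.4·n: F = (1.07, 8.33), T = (-1.07, -8.33). Equal radii place E and B the same way about S: E = S + 8.4·n = (34.6, 4.04), B = S − 8.4·n = (32.5, -12.6). Then |VB| = |B − V| = 34.8.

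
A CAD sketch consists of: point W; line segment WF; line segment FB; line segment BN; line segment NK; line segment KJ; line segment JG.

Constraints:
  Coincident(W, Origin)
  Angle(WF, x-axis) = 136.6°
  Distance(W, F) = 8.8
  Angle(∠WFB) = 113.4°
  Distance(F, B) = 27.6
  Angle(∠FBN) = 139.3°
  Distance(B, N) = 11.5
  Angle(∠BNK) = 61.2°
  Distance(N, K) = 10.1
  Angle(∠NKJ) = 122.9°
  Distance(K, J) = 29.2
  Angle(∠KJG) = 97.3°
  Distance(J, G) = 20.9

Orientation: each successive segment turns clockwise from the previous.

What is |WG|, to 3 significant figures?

36.9

∠NKJ = 122.9° gives KJ at -147° from the x-axis; with |KJ| = 29.2, J = (-11.2, 11.4). ∠KJG = 97.3° gives JG at 131° from the x-axis; with |JG| = 20.9, G = (-24.8, 27.3). Then |WG| = |G − W| = 36.9.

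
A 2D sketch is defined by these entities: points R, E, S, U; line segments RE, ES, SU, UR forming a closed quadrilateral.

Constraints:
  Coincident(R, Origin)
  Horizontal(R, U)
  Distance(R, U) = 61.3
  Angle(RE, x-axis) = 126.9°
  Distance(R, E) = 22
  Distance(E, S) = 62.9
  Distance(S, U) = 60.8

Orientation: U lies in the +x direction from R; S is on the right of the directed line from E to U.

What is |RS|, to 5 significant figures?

41.487

R is at the origin; R and U share the same y with |RU| = 61.3 and U in +x, so U = (61.3, 0). RE runs at 126.9° with |RE| = 22.0, so E = (-13.209, 17.593). S is determined by |ES| = 62.9 and |SU| = 60.8 together: it lies at the intersection of circle(E, 62.9) and circle(U, 60.8). With |EU| = 76.558, the foot of the radical line on EU is 39.976 from E and the perpendicular offset is √(62.9² − 39.976²) = 48.563. Taking the right-of-EU solution: S = (14.537, -38.857).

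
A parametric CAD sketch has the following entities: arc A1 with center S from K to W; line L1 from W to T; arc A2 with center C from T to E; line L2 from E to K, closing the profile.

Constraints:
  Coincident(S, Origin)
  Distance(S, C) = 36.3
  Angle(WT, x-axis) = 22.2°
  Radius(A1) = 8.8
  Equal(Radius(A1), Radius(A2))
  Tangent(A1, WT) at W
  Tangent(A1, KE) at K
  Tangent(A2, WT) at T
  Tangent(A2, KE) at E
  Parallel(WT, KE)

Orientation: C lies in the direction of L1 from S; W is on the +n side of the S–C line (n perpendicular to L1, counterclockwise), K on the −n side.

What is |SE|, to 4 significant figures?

37.35

The slot axis is L1's direction at 22.2°, so u = (cos 22.2°, sin 22.2°) = (0.9259, 0.3778) and n = (−sin 22.2°, cos 22.2°) = (-0.3778, 0.9259). S is at the origin and C lies 36.3 along u from S, so C = 36.3·u = (33.61, 13.72). Tangency of A1 to both parallel lines with radius 8.8 puts W and K at S ± 8.8·n: W = (-3.325, 8.148), K = (3.325, -8.148). Equal radii place T and E the same way about C: T = C + 8.8·n = (30.28, 21.86), E = C − 8.8·n = (36.93, 5.568). Then |SE| = |E − S| = 37.35.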